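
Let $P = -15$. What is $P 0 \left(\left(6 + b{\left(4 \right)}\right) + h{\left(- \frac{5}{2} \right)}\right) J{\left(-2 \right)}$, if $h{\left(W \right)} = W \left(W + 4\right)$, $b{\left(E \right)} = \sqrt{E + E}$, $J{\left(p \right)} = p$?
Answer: $0$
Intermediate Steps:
$b{\left(E \right)} = \sqrt{2} \sqrt{E}$ ($b{\left(E \right)} = \sqrt{2 E} = \sqrt{2} \sqrt{E}$)
$h{\left(W \right)} = W \left(4 + W\right)$
$P 0 \left(\left(6 + b{\left(4 \right)}\right) + h{\left(- \frac{5}{2} \right)}\right) J{\left(-2 \right)} = - 15 \cdot 0 \left(\left(6 + \sqrt{2} \sqrt{4}\right) + - \frac{5}{2} \left(4 - \frac{5}{2}\right)\right) \left(-2\right) = - 15 \cdot 0 \left(\left(6 + \sqrt{2} \cdot 2\right) + \left(-5\right) \frac{1}{2} \left(4 - \frac{5}{2}\right)\right) \left(-2\right) = - 15 \cdot 0 \left(\left(6 + 2 \sqrt{2}\right) - \frac{5 \left(4 - \frac{5}{2}\right)}{2}\right) \left(-2\right) = - 15 \cdot 0 \left(\left(6 + 2 \sqrt{2}\right) - \frac{15}{4}\right) \left(-2\right) = - 15 \cdot 0 \left(\frac{9}{4} + 2 \sqrt{2}\right) \left(-2\right) = \left(-15\right) 0 \left(-2\right) = 0 \left(-2\right) = 0$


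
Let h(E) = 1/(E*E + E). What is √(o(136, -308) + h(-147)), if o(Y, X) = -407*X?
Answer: √1178391027174/3066 ≈ 354.06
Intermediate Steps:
h(E) = 1/(E + E²) (h(E) = 1/(E² + E) = 1/(E + E²))
√(o(136, -308) + h(-147)) = √(-407*(-308) + 1/((-147)*(1 - 147))) = √(125356 - 1/147/(-146)) = √(125356 - 1/147*(-1/146)) = √(125356 + 1/21462) = √(2690390473/21462) = √1178391027174/3066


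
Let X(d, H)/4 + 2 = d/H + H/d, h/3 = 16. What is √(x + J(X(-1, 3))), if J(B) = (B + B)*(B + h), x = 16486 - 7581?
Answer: √69905/3 ≈ 88.132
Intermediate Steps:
h = 48 (h = 3*16 = 48)
X(d, H) = -8 + 4*H/d + 4*d/H (X(d, H) = -8 + 4*(d/H + H/d) = -8 + 4*(H/d + d/H) = -8 + (4*H/d + 4*d/H) = -8 + 4*H/d + 4*d/H)
x = 8905
J(B) = 2*B*(48 + B) (J(B) = (B + B)*(B + 48) = (2*B)*(48 + B) = 2*B*(48 + B))
√(x + J(X(-1, 3))) = √(8905 + 2*(-8 + 4*3/(-1) + 4*(-1)/3)*(48 + (-8 + 4*3/(-1) + 4*(-1)/3))) = √(8905 + 2*(-8 + 4*3*(-1) + 4*(-1)*(⅓))*(48 + (-8 + 4*3*(-1) + 4*(-1)*(⅓)))) = √(8905 + 2*(-8 - 12 - 4/3)*(48 + (-8 - 12 - 4/3))) = √(8905 + 2*(-64/3)*(48 - 64/3)) = √(8905 + 2*(-64/3)*(80/3)) = √(8905 - 10240/9) = √(69905/9) = √69905/3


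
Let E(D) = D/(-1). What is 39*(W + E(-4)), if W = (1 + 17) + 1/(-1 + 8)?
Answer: 6045/7 ≈ 863.57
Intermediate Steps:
W = 127/7 (W = 18 + 1/7 = 127/7 ≈ 18.143)
E(D) = -D (E(D) = D*(-1) = -D)
39*(W + E(-4)) = 39*(127/7 - 1*(-4)) = 39*(127/7 + 4) = 39*(155/7) = 6045/7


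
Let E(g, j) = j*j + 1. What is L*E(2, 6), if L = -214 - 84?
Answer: -11026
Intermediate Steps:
E(g, j) = 1 + j² (E(g, j) = j² + 1 = 1 + j²)
L = -298
L*E(2, 6) = -298*(1 + 6²) = -298*(1 + 36) = -298*37 = -11026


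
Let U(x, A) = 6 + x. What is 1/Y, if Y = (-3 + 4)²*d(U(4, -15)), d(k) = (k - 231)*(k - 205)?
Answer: 1/43095 ≈ 2.3205e-5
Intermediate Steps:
d(k) = (-231 + k)*(-205 + k)
Y = 43095 (Y = (-3 + 4)²*(47355 + (6 + 4)² - 436*(6 + 4)) = 1²*(47355 + 10² - 436*10) = 1*(47355 + 100 - 4360) = 1*43095 = 43095)
1/Y = 1/43095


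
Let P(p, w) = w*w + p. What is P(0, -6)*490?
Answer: 17640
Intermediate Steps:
P(p, w) = p + w**2 (P(p, w) = w**2 + p = p + w**2)
P(0, -6)*490 = (0 + (-6)**2)*490 = (0 + 36)*490 = 36*490 = 17640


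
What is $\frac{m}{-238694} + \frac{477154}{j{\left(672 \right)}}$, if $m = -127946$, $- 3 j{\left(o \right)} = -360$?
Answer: $\frac{28477287599}{7160820} \approx 3976.8$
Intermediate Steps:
$j{\left(o \right)} = 120$ ($j{\left(o \right)} = \left(- \frac{1}{3}\right) \left(-360\right) = 120$)
$\frac{m}{-238694} + \frac{477154}{j{\left(672 \right)}} = - \frac{127946}{-238694} + \frac{477154}{120} = \left(-127946\right) \left(- \frac{1}{238694}\right) + 477154 \cdot \frac{1}{120} = \frac{63973}{119347} + \frac{238577}{60} = \frac{28477287599}{7160820}$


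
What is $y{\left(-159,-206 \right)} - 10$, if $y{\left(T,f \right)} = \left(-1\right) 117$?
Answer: $-127$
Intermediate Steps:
$y{\left(T,f \right)} = -117$
$y{\left(-159,-206 \right)} - 10 = -117 - 10 = -127$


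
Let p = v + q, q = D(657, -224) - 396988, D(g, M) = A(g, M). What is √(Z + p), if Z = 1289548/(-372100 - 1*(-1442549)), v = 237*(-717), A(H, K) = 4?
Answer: I*√649602151620040661/1070449 ≈ 752.94*I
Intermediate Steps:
D(g, M) = 4
v = -169929
q = -396984 (q = 4 - 396988 = -396984)
p = -566913 (p = -169929 - 396984 = -566913)
Z = 1289548/1070449 (Z = 1289548/(-372100 + 1442549) = 1289548/1070449 ≈ 1.2047)
√(Z + p) = √(1289548/1070449 - 566913) = √(-606850164389/1070449) = I*√649602151620040661/1070449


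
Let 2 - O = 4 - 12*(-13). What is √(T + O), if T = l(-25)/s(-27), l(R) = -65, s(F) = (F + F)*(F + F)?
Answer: I*√460793/54 ≈ 12.571*I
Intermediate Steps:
s(F) = 4*F² (s(F) = (2*F)*(2*F) = 4*F²)
T = -65/2916 (T = -65/(4*(-27)²) = -65/(4*729) = -65/2916 ≈ -0.022291)
O = -158 (O = 2 - (4 - 12*(-13)) = 2 - (4 + 156) = 2 - 1*160 = 2 - 160 = -158)
√(T + O) = √(-65/2916 - 158) = √(-460793/2916) = I*√460793/54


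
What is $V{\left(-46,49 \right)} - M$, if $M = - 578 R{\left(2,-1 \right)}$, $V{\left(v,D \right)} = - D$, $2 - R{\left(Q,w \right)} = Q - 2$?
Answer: $1107$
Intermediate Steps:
$R{\left(Q,w \right)} = 4 - Q$ ($R{\left(Q,w \right)} = 2 - \left(Q - 2\right) = 2 - \left(-2 + Q\right) = 4 - Q$)
$M = -1156$ ($M = - 578 \left(4 - 2\right) = \left(-578\right) 2 = -1156$)
$V{\left(-46,49 \right)} - M = \left(-1\right) 49 - -1156 = -49 + 1156 = 1107$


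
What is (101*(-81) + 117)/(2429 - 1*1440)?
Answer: -8064/989 ≈ -8.1537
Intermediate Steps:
(101*(-81) + 117)/(2429 - 1*1440) = (-8181 + 117)/(2429 - 1440) = -8064/989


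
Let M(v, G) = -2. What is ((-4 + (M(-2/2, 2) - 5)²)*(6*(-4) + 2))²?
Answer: 980100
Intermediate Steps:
((-4 + (M(-2/2, 2) - 5)²)*(6*(-4) + 2))² = ((-4 + (-2 - 5)²)*(6*(-4) + 2))² = ((-4 + (-7)²)*(-24 + 2))² = ((-4 + 49)*(-22))² = (45*(-22))² = (-990)² = 980100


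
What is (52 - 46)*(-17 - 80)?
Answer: -582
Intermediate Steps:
(52 - 46)*(-17 - 80) = 6*(-97) = -582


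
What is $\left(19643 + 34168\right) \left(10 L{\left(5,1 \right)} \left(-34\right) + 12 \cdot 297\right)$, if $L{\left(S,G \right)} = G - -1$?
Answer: $155190924$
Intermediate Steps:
$L{\left(S,G \right)} = 1 + G$ ($L{\left(S,G \right)} = G + 1 = 1 + G$)
$\left(19643 + 34168\right) \left(10 L{\left(5,1 \right)} \left(-34\right) + 12 \cdot 297\right) = \left(19643 + 34168\right) \left(10 \left(1 + 1\right) \left(-34\right) + 12 \cdot 297\right) = 53811 \left(10 \cdot 2 \left(-34\right) + 3564\right) = 53811 \left(20 \left(-34\right) + 3564\right) = 53811 \left(-680 + 3564\right) = 53811 \cdot 2884 = 155190924$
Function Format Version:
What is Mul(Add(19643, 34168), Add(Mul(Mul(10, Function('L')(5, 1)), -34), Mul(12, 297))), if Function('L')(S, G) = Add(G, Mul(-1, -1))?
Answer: 155190924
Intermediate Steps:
Function('L')(S, G) = Add(1, G) (Function('L')(S, G) = Add(G, 1) = Add(1, G))
Mul(Add(19643, 34168), Add(Mul(Mul(10, Function('L')(5, 1)), -34), Mul(12, 297))) = Mul(Add(19643, 34168), Add(Mul(Mul(10, Add(1, 1)), -34), Mul(12, 297))) = Mul(53811, Add(Mul(Mul(10, 2), -34), 3564)) = Mul(53811, Add(Mul(20, -34), 3564)) = Mul(53811, Add(-680, 3564)) = Mul(53811, 2884) = 155190924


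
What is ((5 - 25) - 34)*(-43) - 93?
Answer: 2229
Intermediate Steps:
((5 - 25) - 34)*(-43) - 93 = (-20 - 34)*(-43) - 93 = -54*(-43) - 93 = 2322 - 93 = 2229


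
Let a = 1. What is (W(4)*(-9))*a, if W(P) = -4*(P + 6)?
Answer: 360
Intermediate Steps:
W(P) = -24 - 4*P (W(P) = -4*(6 + P) = -24 - 4*P)
(W(4)*(-9))*a = ((-24 - 4*4)*(-9))*1 = ((-24 - 16)*(-9))*1 = -40*(-9)*1 = 360*1 = 360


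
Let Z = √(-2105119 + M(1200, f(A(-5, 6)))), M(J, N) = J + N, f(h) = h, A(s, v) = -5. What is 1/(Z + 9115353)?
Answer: 3038451/27696554139511 - 2*I*√525981/83089662418533 ≈ 1.0971e-7 - 1.7457e-11*I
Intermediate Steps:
Z = 2*I*√525981 (Z = √(-2105119 + (1200 - 5)) = √(-2105119 + 1195) = √(-2103924) = 2*I*√525981 ≈ 1450.5*I)
1/(Z + 9115353) = 1/(2*I*√525981 + 9115353) = 1/(9115353 + 2*I*√525981)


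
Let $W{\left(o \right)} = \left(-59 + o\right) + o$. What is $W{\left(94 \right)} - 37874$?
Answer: $-37745$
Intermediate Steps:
$W{\left(o \right)} = -59 + 2 o$
$W{\left(94 \right)} - 37874 = \left(-59 + 2 \cdot 94\right) - 37874 = \left(-59 + 188\right) - 37874 = 129 - 37874 = -37745$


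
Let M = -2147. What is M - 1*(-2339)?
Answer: 192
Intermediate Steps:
M - 1*(-2339) = -2147 - 1*(-2339) = -2147 + 2339 = 192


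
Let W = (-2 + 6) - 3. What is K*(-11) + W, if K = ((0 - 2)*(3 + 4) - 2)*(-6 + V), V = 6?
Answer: 1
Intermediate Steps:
K = 0 (K = ((0 - 2)*(3 + 4) - 2)*(-6 + 6) = (-2*7 - 2)*0 = (-14 - 2)*0 = -16*0 = 0)
W = 1 (W = 4 - 3 = 1)
K*(-11) + W = 0*(-11) + 1 = 0 + 1 = 1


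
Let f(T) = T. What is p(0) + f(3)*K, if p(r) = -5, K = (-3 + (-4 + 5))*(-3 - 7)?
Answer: 55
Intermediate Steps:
K = 20 (K = (-3 + 1)*(-10) = -2*(-10) = 20)
p(0) + f(3)*K = -5 + 3*20 = -5 + 60 = 55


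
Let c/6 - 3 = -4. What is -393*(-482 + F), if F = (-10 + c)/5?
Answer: 953418/5 ≈ 1.9068e+5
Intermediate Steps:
c = -6 (c = 18 + 6*(-4) = 18 - 24 = -6)
F = -16/5 (F = (-10 - 6)/5 = -16*1/5 = -16/5 ≈ -3.2000)
-393*(-482 + F) = -393*(-482 - 16/5) = -393*(-2426/5) = 953418/5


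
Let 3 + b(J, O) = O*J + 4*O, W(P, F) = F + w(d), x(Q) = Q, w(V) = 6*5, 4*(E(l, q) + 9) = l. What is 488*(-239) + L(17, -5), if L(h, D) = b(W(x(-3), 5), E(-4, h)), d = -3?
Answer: -117025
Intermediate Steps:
E(l, q) = -9 + l/4
w(V) = 30
W(P, F) = 30 + F (W(P, F) = F + 30 = 30 + F)
b(J, O) = -3 + 4*O + J*O (b(J, O) = -3 + (O*J + 4*O) = -3 + (J*O + 4*O) = -3 + (4*O + J*O) = -3 + 4*O + J*O)
L(h, D) = -393 (L(h, D) = -3 + 4*(-9 + (¼)*(-4)) + (30 + 5)*(-9 + (¼)*(-4)) = -3 + 4*(-9 - 1) + 35*(-9 - 1) = -3 + 4*(-10) + 35*(-10) = -3 - 40 - 350 = -393)
488*(-239) + L(17, -5) = 488*(-239) - 393 = -116632 - 393 = -117025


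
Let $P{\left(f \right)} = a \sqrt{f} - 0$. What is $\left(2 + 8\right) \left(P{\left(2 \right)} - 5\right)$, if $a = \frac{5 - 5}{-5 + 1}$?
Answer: $-50$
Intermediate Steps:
$a = 0$ ($a = \frac{0}{-4} = 0 \left(- \frac{1}{4}\right) = 0$)
$P{\left(f \right)} = 0$ ($P{\left(f \right)} = 0 \sqrt{f} - 0 = 0 + 0 = 0$)
$\left(2 + 8\right) \left(P{\left(2 \right)} - 5\right) = \left(2 + 8\right) \left(0 - 5\right) = 10 \left(-5\right) = -50$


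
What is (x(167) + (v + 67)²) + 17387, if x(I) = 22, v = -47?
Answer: 17809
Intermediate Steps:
(x(167) + (v + 67)²) + 17387 = (22 + (-47 + 67)²) + 17387 = (22 + 20²) + 17387 = (22 + 400) + 17387 = 422 + 17387 = 17809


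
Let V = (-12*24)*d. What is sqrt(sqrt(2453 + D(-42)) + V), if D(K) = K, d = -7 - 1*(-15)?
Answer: sqrt(-2304 + sqrt(2411)) ≈ 47.486*I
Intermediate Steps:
d = 8 (d = -7 + 15 = 8)
V = -2304 (V = -12*24*8 = -288*8 = -2304)
sqrt(sqrt(2453 + D(-42)) + V) = sqrt(sqrt(2453 - 42) - 2304) = sqrt(sqrt(2411) - 2304) = sqrt(-2304 + sqrt(2411))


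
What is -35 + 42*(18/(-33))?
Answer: -637/11 ≈ -57.909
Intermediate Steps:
-35 + 42*(18/(-33)) = -35 + 42*(18*(-1/33)) = -35 + 42*(-6/11) = -35 - 252/11 = -637/11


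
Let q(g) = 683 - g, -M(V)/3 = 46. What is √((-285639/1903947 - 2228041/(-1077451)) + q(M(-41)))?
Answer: 5*√15391421617880346920614763/683803199699 ≈ 28.687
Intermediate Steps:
M(V) = -138 (M(V) = -3*46 = -138)
√((-285639/1903947 - 2228041/(-1077451)) + q(M(-41))) = √((-285639/1903947 - 2228041/(-1077451)) + (683 - 1*(-138))) = √((-285639*1/1903947 - 2228041*(-1/1077451)) + (683 + 138)) = √((-95213/634649 + 2228041/1077451) + 821) = √(1311436650546/683803199699 + 821) = √(562713863603425/683803199699) = 5*√15391421617880346920614763/683803199699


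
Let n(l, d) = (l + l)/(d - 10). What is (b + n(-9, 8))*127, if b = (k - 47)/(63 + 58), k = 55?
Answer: 139319/121 ≈ 1151.4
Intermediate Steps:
n(l, d) = 2*l/(-10 + d) (n(l, d) = (2*l)/(-10 + d) = 2*l/(-10 + d))
b = 8/121 (b = (55 - 47)/(63 + 58) = 8/121 ≈ 0.066116)
(b + n(-9, 8))*127 = (8/121 + 2*(-9)/(-10 + 8))*127 = (8/121 + 2*(-9)/(-2))*127 = (8/121 + 2*(-9)*(-1/2))*127 = (8/121 + 9)*127 = (1097/121)*127 = 139319/121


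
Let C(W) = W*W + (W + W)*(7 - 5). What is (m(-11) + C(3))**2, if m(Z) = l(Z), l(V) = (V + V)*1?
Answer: 1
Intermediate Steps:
l(V) = 2*V (l(V) = (2*V)*1 = 2*V)
m(Z) = 2*Z
C(W) = W**2 + 4*W (C(W) = W**2 + (2*W)*2 = W**2 + 4*W)
(m(-11) + C(3))**2 = (2*(-11) + 3*(4 + 3))**2 = (-22 + 3*7)**2 = (-22 + 21)**2 = (-1)**2 = 1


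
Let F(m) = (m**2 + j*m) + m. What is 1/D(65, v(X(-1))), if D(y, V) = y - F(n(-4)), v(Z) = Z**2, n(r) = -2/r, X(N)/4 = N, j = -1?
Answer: 4/259 ≈ 0.015444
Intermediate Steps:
X(N) = 4*N
F(m) = m**2 (F(m) = (m**2 - m) + m = m**2)
D(y, V) = -1/4 + y (D(y, V) = y - (-2/(-4))**2 = y - (-2*(-1/4))**2 = y - (1/2)**2 = y - 1*1/4 = y - 1/4 = -1/4 + y)
1/D(65, v(X(-1))) = 1/(-1/4 + 65) = 1/(259/4) = 4/259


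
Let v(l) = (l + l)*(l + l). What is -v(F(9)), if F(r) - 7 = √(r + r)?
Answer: -268 - 168*√2 ≈ -505.59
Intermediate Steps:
F(r) = 7 + √2*√r (F(r) = 7 + √(r + r) = 7 + √(2*r) = 7 + √2*√r)
v(l) = 4*l² (v(l) = (2*l)*(2*l) = 4*l²)
-v(F(9)) = -4*(7 + √2*√9)² = -4*(7 + √2*3)² = -4*(7 + 3*√2)²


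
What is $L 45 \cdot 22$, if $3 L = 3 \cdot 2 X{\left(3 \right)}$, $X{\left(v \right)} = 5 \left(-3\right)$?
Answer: $-29700$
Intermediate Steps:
$X{\left(v \right)} = -15$
$L = -30$ ($L = \frac{3 \cdot 2 \left(-15\right)}{3} = \frac{6 \left(-15\right)}{3} = \frac{1}{3} \left(-90\right) = -30$)
$L 45 \cdot 22 = \left(-30\right) 45 \cdot 22 = \left(-1350\right) 22 = -29700$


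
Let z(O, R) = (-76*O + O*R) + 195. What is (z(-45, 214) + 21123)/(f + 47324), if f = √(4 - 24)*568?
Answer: 14895229/46791947 - 357556*I*√5/46791947 ≈ 0.31833 - 0.017087*I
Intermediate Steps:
z(O, R) = 195 - 76*O + O*R
f = 1136*I*√5 (f = √(-20)*568 = (2*I*√5)*568 = 1136*I*√5 ≈ 2540.2*I)
(z(-45, 214) + 21123)/(f + 47324) = ((195 - 76*(-45) - 45*214) + 21123)/(1136*I*√5 + 47324) = ((195 + 3420 - 9630) + 21123)/(47324 + 1136*I*√5) = (-6015 + 21123)/(47324 + 1136*I*√5) = 15108/(47324 + 1136*I*√5)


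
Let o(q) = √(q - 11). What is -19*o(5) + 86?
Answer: 86 - 19*I*√6 ≈ 86.0 - 46.54*I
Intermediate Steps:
o(q) = √(-11 + q)
-19*o(5) + 86 = -19*√(-11 + 5) + 86 = -19*I*√6 + 86 = 86 - 19*I*√6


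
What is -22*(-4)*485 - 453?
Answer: 42227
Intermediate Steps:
-22*(-4)*485 - 453 = 88*485 - 453 = 42680 - 453 = 42227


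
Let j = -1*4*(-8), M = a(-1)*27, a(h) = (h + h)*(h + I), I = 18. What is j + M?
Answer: -886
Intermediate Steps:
a(h) = 2*h*(18 + h) (a(h) = (h + h)*(h + 18) = (2*h)*(18 + h) = 2*h*(18 + h))
M = -918 (M = (2*(-1)*(18 - 1))*27 = (2*(-1)*17)*27 = -34*27 = -918)
j = 32 (j = -4*(-8) = 32)
j + M = 32 - 918 = -886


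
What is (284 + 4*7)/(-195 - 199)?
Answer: -156/197 ≈ -0.79188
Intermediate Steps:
(284 + 4*7)/(-195 - 199) = (284 + 28)/(-394) = 312*(-1/394) = -156/197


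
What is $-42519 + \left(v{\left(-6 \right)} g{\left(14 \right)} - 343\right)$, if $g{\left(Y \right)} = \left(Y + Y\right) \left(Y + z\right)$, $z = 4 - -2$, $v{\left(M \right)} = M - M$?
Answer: $-42862$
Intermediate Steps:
$v{\left(M \right)} = 0$
$z = 6$ ($z = 4 + 2 = 6$)
$g{\left(Y \right)} = 2 Y \left(6 + Y\right)$ ($g{\left(Y \right)} = \left(Y + Y\right) \left(Y + 6\right) = 2 Y \left(6 + Y\right)$)
$-42519 + \left(v{\left(-6 \right)} g{\left(14 \right)} - 343\right) = -42519 - \left(343 + 0 \cdot 2 \cdot 14 \left(6 + 14\right)\right) = -42519 - \left(343 + 0 \cdot 2 \cdot 14 \cdot 20\right) = -42519 + \left(0 \cdot 560 - 343\right) = -42519 + \left(0 - 343\right) = -42519 - 343 = -42862$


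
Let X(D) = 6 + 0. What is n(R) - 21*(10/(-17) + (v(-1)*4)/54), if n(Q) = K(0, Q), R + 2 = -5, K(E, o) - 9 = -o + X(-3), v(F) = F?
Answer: 5494/153 ≈ 35.909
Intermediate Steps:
X(D) = 6
K(E, o) = 15 - o (K(E, o) = 9 + (-o + 6) = 9 + (6 - o) = 15 - o)
R = -7 (R = -2 - 5 = -7)
n(Q) = 15 - Q
n(R) - 21*(10/(-17) + (v(-1)*4)/54) = (15 - 1*(-7)) - 21*(10/(-17) - 1*4/54) = (15 + 7) - 21*(10*(-1/17) - 4*1/54) = 22 - 21*(-10/17 - 2/27) = 22 - 21*(-304/459) = 22 + 2128/153 = 5494/153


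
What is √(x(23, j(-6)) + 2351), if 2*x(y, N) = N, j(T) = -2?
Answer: 5*√94 ≈ 48.477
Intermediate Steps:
x(y, N) = N/2
√(x(23, j(-6)) + 2351) = √((½)*(-2) + 2351) = √(-1 + 2351) = √2350 = 5*√94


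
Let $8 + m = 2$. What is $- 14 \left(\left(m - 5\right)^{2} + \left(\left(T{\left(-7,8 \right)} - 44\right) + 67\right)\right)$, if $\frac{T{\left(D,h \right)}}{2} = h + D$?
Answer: $-2044$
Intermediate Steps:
$m = -6$ ($m = -8 + 2 = -6$)
$T{\left(D,h \right)} = 2 D + 2 h$ ($T{\left(D,h \right)} = 2 \left(h + D\right) = 2 \left(D + h\right) = 2 D + 2 h$)
$- 14 \left(\left(m - 5\right)^{2} + \left(\left(T{\left(-7,8 \right)} - 44\right) + 67\right)\right) = - 14 \left(\left(-6 - 5\right)^{2} + \left(\left(\left(2 \left(-7\right) + 2 \cdot 8\right) - 44\right) + 67\right)\right) = - 14 \left(\left(-11\right)^{2} + \left(\left(\left(-14 + 16\right) - 44\right) + 67\right)\right) = - 14 \left(121 + \left(\left(2 - 44\right) + 67\right)\right) = - 14 \left(121 + \left(-42 + 67\right)\right) = - 14 \left(121 + 25\right) = \left(-14\right) 146 = -2044$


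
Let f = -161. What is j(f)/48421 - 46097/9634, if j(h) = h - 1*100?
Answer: -2234577311/466487914 ≈ -4.7902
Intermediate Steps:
j(h) = -100 + h (j(h) = h - 100 = -100 + h)
j(f)/48421 - 46097/9634 = (-100 - 161)/48421 - 46097/9634 = -261*1/48421 - 46097*1/9634 = -261/48421 - 46097/9634 = -2234577311/466487914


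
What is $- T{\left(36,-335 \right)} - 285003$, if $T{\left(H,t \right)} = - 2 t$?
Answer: $-285673$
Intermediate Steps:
$- T{\left(36,-335 \right)} - 285003 = - \left(-2\right) \left(-335\right) - 285003 = \left(-1\right) 670 - 285003 = -670 - 285003 = -285673$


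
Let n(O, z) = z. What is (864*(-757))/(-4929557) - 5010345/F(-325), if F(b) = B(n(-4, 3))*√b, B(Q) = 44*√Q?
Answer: 654048/4929557 + 334023*I*√39/572 ≈ 0.13268 + 3646.8*I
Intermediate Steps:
F(b) = 44*√3*√b (F(b) = (44*√3)*√b = 44*√3*√b)
(864*(-757))/(-4929557) - 5010345/F(-325) = (864*(-757))/(-4929557) - 5010345*(-I*√39/8580) = -654048*(-1/4929557) - 5010345*(-I*√39/8580) = 654048/4929557 - 5010345*(-I*√39/8580) = 654048/4929557 - (-334023)*I*√39/572 = 654048/4929557 + 334023*I*√39/572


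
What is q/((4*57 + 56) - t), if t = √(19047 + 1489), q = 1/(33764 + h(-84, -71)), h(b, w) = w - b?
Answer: 71/507668310 + √5134/1015336620 ≈ 2.1042e-7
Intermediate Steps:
q = 1/33777 (q = 1/(33764 + (-71 - 1*(-84))) = 1/(33764 + (-71 + 84)) = 1/(33764 + 13) = 1/33777 ≈ 2.9606e-5)
t = 2*√5134 (t = √20536 = 2*√5134 ≈ 143.30)
q/((4*57 + 56) - t) = 1/(33777*((4*57 + 56) - 2*√5134)) = 1/(33777*((228 + 56) - 2*√5134)) = 1/(33777*(284 - 2*√5134))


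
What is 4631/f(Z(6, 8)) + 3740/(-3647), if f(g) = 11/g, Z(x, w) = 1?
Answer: 1531647/3647 ≈ 419.97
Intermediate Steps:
4631/f(Z(6, 8)) + 3740/(-3647) = 4631/((11/1)) + 3740/(-3647) = 4631/((11*1)) + 3740*(-1/3647) = 4631/11 - 3740/3647 = 4631*(1/11) - 3740/3647 = 421 - 3740/3647 = 1531647/3647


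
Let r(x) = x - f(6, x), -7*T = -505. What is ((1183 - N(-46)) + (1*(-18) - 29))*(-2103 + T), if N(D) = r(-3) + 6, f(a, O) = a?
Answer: -16192024/7 ≈ -2.3131e+6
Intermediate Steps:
T = 505/7 (T = -1/7*(-505) = 505/7 ≈ 72.143)
r(x) = -6 + x (r(x) = x - 1*6 = x - 6 = -6 + x)
N(D) = -3 (N(D) = (-6 - 3) + 6 = -9 + 6 = -3)
((1183 - N(-46)) + (1*(-18) - 29))*(-2103 + T) = ((1183 - 1*(-3)) + (1*(-18) - 29))*(-2103 + 505/7) = ((1183 + 3) + (-18 - 29))*(-14216/7) = (1186 - 47)*(-14216/7) = 1139*(-14216/7) = -16192024/7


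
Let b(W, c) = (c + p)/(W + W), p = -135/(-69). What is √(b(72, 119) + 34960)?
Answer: √2663176946/276 ≈ 186.98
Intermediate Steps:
p = 45/23 (p = -135*(-1/69) = 45/23 ≈ 1.9565)
b(W, c) = (45/23 + c)/(2*W) (b(W, c) = (c + 45/23)/(W + W) = (45/23 + c)/((2*W)) = (45/23 + c)*(1/(2*W)) = (45/23 + c)/(2*W))
√(b(72, 119) + 34960) = √((1/46)*(45 + 23*119)/72 + 34960) = √((1/46)*(1/72)*(45 + 2737) + 34960) = √((1/46)*(1/72)*2782 + 34960) = √(1391/1656 + 34960) = √(57895151/1656) = √2663176946/276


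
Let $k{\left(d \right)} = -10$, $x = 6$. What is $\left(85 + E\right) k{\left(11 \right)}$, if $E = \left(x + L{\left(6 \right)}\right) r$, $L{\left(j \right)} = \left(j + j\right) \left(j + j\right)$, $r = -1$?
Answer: $650$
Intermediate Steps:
$L{\left(j \right)} = 4 j^{2}$ ($L{\left(j \right)} = 2 j 2 j = 4 j^{2}$)
$E = -150$ ($E = \left(6 + 4 \cdot 6^{2}\right) \left(-1\right) = \left(6 + 4 \cdot 36\right) \left(-1\right) = \left(6 + 144\right) \left(-1\right) = 150 \left(-1\right) = -150$)
$\left(85 + E\right) k{\left(11 \right)} = \left(85 - 150\right) \left(-10\right) = \left(-65\right) \left(-10\right) = 650$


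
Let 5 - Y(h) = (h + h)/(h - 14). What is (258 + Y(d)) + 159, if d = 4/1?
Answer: 2114/5 ≈ 422.80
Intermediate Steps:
d = 4 (d = 4*1 = 4)
Y(h) = 5 - 2*h/(-14 + h) (Y(h) = 5 - (h + h)/(h - 14) = 5 - 2*h/(-14 + h))
(258 + Y(d)) + 159 = (258 + (-70 + 3*4)/(-14 + 4)) + 159 = (258 + (-70 + 12)/(-10)) + 159 = (258 - ⅒*(-58)) + 159 = (258 + 29/5) + 159 = 1319/5 + 159 = 2114/5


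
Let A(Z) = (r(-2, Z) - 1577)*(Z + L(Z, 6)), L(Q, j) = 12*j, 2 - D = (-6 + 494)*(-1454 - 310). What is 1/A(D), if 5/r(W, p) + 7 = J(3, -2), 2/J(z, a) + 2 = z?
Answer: -1/1358509668 ≈ -7.3610e-10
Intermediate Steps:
D = 860834 (D = 2 - (-6 + 494)*(-1454 - 310) = 2 - 488*(-1764) = 2 - 1*(-860832) = 2 + 860832 = 860834)
J(z, a) = 2/(-2 + z)
r(W, p) = -1 (r(W, p) = 5/(-7 + 2/(-2 + 3)) = 5/(-7 + 2/1) = 5/(-7 + 2*1) = 5/(-7 + 2) = 5/(-5) = 5*(-⅕) = -1)
A(Z) = -113616 - 1578*Z (A(Z) = (-1 - 1577)*(Z + 12*6) = -1578*(Z + 72) = -1578*(72 + Z) = -113616 - 1578*Z)
1/A(D) = 1/(-113616 - 1578*860834) = 1/(-113616 - 1358396052) = 1/(-1358509668) = -1/1358509668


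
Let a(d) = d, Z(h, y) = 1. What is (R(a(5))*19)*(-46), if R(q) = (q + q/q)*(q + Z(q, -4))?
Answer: -31464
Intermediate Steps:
R(q) = (1 + q)² (R(q) = (q + q/q)*(q + 1) = (q + 1)*(1 + q) = (1 + q)*(1 + q) = (1 + q)²)
(R(a(5))*19)*(-46) = ((1 + 5² + 2*5)*19)*(-46) = ((1 + 25 + 10)*19)*(-46) = (36*19)*(-46) = 684*(-46) = -31464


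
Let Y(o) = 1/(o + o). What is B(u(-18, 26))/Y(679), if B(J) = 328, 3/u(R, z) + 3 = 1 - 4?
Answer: 445424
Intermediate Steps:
u(R, z) = -½ (u(R, z) = 3/(-3 + (1 - 4)) = 3/(-3 - 3) = 3/(-6) = 3*(-⅙) = -½)
Y(o) = 1/(2*o)
B(u(-18, 26))/Y(679) = 328/(((½)/679)) = 328/(((½)*(1/679))) = 328/(1/1358) = 328*1358 = 445424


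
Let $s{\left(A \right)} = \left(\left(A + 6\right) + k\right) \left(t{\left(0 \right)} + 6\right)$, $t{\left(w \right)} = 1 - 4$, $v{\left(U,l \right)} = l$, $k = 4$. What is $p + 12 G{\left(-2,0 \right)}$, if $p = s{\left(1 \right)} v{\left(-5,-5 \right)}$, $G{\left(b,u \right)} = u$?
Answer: $-165$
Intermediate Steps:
$t{\left(w \right)} = -3$ ($t{\left(w \right)} = 1 - 4 = -3$)
$s{\left(A \right)} = 30 + 3 A$ ($s{\left(A \right)} = \left(\left(A + 6\right) + 4\right) \left(-3 + 6\right) = \left(\left(6 + A\right) + 4\right) 3 = \left(10 + A\right) 3 = 30 + 3 A$)
$p = -165$ ($p = \left(30 + 3 \cdot 1\right) \left(-5\right) = \left(30 + 3\right) \left(-5\right) = 33 \left(-5\right) = -165$)
$p + 12 G{\left(-2,0 \right)} = -165 + 12 \cdot 0 = -165 + 0 = -165$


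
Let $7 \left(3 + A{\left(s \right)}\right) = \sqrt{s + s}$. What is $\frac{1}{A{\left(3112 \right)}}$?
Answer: $\frac{147}{5783} + \frac{28 \sqrt{389}}{5783} \approx 0.12091$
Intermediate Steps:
$A{\left(s \right)} = -3 + \frac{\sqrt{2} \sqrt{s}}{7}$ ($A{\left(s \right)} = -3 + \frac{\sqrt{s + s}}{7} = -3 + \frac{\sqrt{2 s}}{7} = -3 + \frac{\sqrt{2} \sqrt{s}}{7}$)
$\frac{1}{A{\left(3112 \right)}} = \frac{1}{-3 + \frac{\sqrt{2} \sqrt{3112}}{7}} = \frac{1}{-3 + \frac{\sqrt{2} \cdot 2 \sqrt{778}}{7}} = \frac{1}{-3 + \frac{4 \sqrt{389}}{7}}$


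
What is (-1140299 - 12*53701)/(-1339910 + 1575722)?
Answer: -1784711/235812 ≈ -7.5684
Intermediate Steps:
(-1140299 - 12*53701)/(-1339910 + 1575722) = (-1140299 - 644412)/235812 = -1784711*1/235812 = -1784711/235812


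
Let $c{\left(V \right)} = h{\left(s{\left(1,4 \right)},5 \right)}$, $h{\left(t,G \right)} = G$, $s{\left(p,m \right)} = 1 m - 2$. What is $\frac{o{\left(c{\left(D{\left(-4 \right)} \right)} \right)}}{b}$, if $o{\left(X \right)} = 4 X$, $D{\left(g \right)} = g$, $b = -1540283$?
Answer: $- \frac{20}{1540283} \approx -1.2985 \cdot 10^{-5}$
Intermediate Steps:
$s{\left(p,m \right)} = -2 + m$ ($s{\left(p,m \right)} = m - 2 = -2 + m$)
$c{\left(V \right)} = 5$
$\frac{o{\left(c{\left(D{\left(-4 \right)} \right)} \right)}}{b} = \frac{4 \cdot 5}{-1540283} = 20 \left(- \frac{1}{1540283}\right) = - \frac{20}{1540283}$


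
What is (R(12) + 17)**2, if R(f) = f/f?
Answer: 324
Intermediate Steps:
R(f) = 1
(R(12) + 17)**2 = (1 + 17)**2 = 18**2 = 324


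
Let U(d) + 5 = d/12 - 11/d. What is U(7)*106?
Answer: -26659/42 ≈ -634.74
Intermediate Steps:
U(d) = -5 - 11/d + d/12 (U(d) = -5 + (d/12 - 11/d) = -5 + (-11/d + d/12) = -5 - 11/d + d/12)
U(7)*106 = (-5 - 11/7 + (1/12)*7)*106 = (-5 - 11*⅐ + 7/12)*106 = (-5 - 11/7 + 7/12)*106 = -503/84*106 = -26659/42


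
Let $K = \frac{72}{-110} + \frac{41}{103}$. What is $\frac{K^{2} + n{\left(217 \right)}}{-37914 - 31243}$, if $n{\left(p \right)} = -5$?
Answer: $\frac{158349916}{2219402004325} \approx 7.1348 \cdot 10^{-5}$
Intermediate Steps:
$K = - \frac{1453}{5665}$ ($K = 72 \left(- \frac{1}{110}\right) + 41 \cdot \frac{1}{103} = - \frac{36}{55} + \frac{41}{103} = - \frac{1453}{5665} \approx -0.25649$)
$\frac{K^{2} + n{\left(217 \right)}}{-37914 - 31243} = \frac{\left(- \frac{1453}{5665}\right)^{2} - 5}{-37914 - 31243} = \frac{\frac{2111209}{32092225} - 5}{-69157} = \left(- \frac{158349916}{32092225}\right) \left(- \frac{1}{69157}\right) = \frac{158349916}{2219402004325}$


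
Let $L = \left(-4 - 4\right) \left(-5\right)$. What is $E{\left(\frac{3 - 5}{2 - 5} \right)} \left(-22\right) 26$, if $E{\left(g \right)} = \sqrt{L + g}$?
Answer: $- \frac{572 \sqrt{366}}{3} \approx -3647.7$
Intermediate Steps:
$L = 40$ ($L = \left(-8\right) \left(-5\right) = 40$)
$E{\left(g \right)} = \sqrt{40 + g}$
$E{\left(\frac{3 - 5}{2 - 5} \right)} \left(-22\right) 26 = \sqrt{40 + \frac{3 - 5}{2 - 5}} \left(-22\right) 26 = \sqrt{40 - \frac{2}{-3}} \left(-22\right) 26 = \sqrt{40 - - \frac{2}{3}} \left(-22\right) 26 = \sqrt{40 + \frac{2}{3}} \left(-22\right) 26 = \sqrt{\frac{122}{3}} \left(-22\right) 26 = \frac{\sqrt{366}}{3} \left(-22\right) 26 = - \frac{22 \sqrt{366}}{3} \cdot 26 = - \frac{572 \sqrt{366}}{3}$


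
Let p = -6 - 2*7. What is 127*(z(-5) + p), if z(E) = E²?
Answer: 635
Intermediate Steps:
p = -20 (p = -6 - 14 = -20)
127*(z(-5) + p) = 127*((-5)² - 20) = 127*(25 - 20) = 127*5 = 635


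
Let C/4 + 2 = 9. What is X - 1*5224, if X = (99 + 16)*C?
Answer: -2004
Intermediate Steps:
C = 28 (C = -8 + 4*9 = -8 + 36 = 28)
X = 3220 (X = (99 + 16)*28 = 115*28 = 3220)
X - 1*5224 = 3220 - 1*5224 = 3220 - 5224 = -2004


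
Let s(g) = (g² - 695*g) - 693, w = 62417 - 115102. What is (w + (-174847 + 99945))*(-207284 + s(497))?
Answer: 39090487821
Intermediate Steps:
w = -52685
s(g) = -693 + g² - 695*g
(w + (-174847 + 99945))*(-207284 + s(497)) = (-52685 + (-174847 + 99945))*(-207284 + (-693 + 497² - 695*497)) = (-52685 - 74902)*(-207284 + (-693 + 247009 - 345415)) = -127587*(-207284 - 99099) = -127587*(-306383) = 39090487821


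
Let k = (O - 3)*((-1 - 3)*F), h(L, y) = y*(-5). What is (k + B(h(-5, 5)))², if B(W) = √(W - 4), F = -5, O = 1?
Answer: (40 - I*√29)² ≈ 1571.0 - 430.81*I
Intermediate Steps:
h(L, y) = -5*y
B(W) = √(-4 + W)
k = -40 (k = (1 - 3)*((-1 - 3)*(-5)) = -(-8)*(-5) = -2*20 = -40)
(k + B(h(-5, 5)))² = (-40 + √(-4 - 5*5))² = (-40 + √(-4 - 25))² = (-40 + √(-29))² = (-40 + I*√29)²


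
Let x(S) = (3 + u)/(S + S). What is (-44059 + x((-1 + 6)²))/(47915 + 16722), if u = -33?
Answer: -220298/323185 ≈ -0.68165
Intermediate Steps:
x(S) = -15/S (x(S) = (3 - 33)/(S + S) = -30*1/(2*S) = -15/S)
(-44059 + x((-1 + 6)²))/(47915 + 16722) = (-44059 - 15/(-1 + 6)²)/(47915 + 16722) = (-44059 - 15/(5²))/64637 = (-44059 - 15/25)*(1/64637) = (-44059 - 15*1/25)*(1/64637) = (-44059 - ⅗)*(1/64637) = -220298/5*1/64637 = -220298/323185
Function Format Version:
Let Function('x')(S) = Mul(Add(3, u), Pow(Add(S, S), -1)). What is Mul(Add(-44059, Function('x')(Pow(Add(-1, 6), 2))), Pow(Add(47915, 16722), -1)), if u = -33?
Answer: Rational(-220298, 323185) ≈ -0.68165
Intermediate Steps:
Function('x')(S) = Mul(-15, Pow(S, -1)) (Function('x')(S) = Mul(Add(3, -33), Pow(Add(S, S), -1)) = Mul(-30, Pow(Mul(2, S), -1)) = Mul(-30, Mul(Rational(1, 2), Pow(S, -1))) = Mul(-15, Pow(S, -1)))
Mul(Add(-44059, Function('x')(Pow(Add(-1, 6), 2))), Pow(Add(47915, 16722), -1)) = Mul(Add(-44059, Mul(-15, Pow(Pow(Add(-1, 6), 2), -1))), Pow(Add(47915, 16722), -1)) = Mul(Add(-44059, Mul(-15, Pow(Pow(5, 2), -1))), Pow(64637, -1)) = Mul(Add(-44059, Mul(-15, Pow(25, -1))), Rational(1, 64637)) = Mul(Add(-44059, Mul(-15, Rational(1, 25))), Rational(1, 64637)) = Mul(Add(-44059, Rational(-3, 5)), Rational(1, 64637)) = Mul(Rational(-220298, 5), Rational(1, 64637)) = Rational(-220298, 323185)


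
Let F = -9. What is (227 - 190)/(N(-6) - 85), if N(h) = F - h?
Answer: -37/88 ≈ -0.42045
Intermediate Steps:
N(h) = -9 - h
(227 - 190)/(N(-6) - 85) = (227 - 190)/((-9 - 1*(-6)) - 85) = 37/((-9 + 6) - 85) = 37/(-3 - 85) = 37/(-88) = 37*(-1/88) = -37/88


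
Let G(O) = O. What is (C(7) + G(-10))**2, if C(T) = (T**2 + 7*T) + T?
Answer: 9025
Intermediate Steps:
C(T) = T**2 + 8*T
(C(7) + G(-10))**2 = (7*(8 + 7) - 10)**2 = (7*15 - 10)**2 = (105 - 10)**2 = 95**2 = 9025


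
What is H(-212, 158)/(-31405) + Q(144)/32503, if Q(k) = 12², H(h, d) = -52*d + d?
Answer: 266431494/1020756715 ≈ 0.26101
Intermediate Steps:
H(h, d) = -51*d
Q(k) = 144
H(-212, 158)/(-31405) + Q(144)/32503 = -51*158/(-31405) + 144/32503 = -8058*(-1/31405) + 144*(1/32503) = 8058/31405 + 144/32503 = 266431494/1020756715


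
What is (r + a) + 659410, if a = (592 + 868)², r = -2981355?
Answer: -190345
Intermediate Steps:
a = 2131600 (a = 1460² = 2131600)
(r + a) + 659410 = (-2981355 + 2131600) + 659410 = -849755 + 659410 = -190345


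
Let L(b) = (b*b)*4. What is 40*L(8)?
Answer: 10240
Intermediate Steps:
L(b) = 4*b² (L(b) = b²*4 = 4*b²)
40*L(8) = 40*(4*8²) = 40*(4*64) = 40*256 = 10240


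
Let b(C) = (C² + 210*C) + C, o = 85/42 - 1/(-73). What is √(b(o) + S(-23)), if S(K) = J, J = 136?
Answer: √5358820147/3066 ≈ 23.876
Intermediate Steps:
o = 6247/3066 (o = 85*(1/42) - 1*(-1/73) = 85/42 + 1/73 = 6247/3066 ≈ 2.0375)
S(K) = 136
b(C) = C² + 211*C
√(b(o) + S(-23)) = √(6247*(211 + 6247/3066)/3066 + 136) = √((6247/3066)*(653173/3066) + 136) = √(4080371731/9400356 + 136) = √(5358820147/9400356) = √5358820147/3066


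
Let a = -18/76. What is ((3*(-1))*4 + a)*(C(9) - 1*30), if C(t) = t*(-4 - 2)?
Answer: 19530/19 ≈ 1027.9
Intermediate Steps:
C(t) = -6*t (C(t) = t*(-6) = -6*t)
a = -9/38 (a = -18*1/76 = -9/38 ≈ -0.23684)
((3*(-1))*4 + a)*(C(9) - 1*30) = ((3*(-1))*4 - 9/38)*(-6*9 - 1*30) = (-3*4 - 9/38)*(-54 - 30) = (-12 - 9/38)*(-84) = -465/38*(-84) = 19530/19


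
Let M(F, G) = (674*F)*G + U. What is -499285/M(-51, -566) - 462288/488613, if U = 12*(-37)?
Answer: -615858742055/633738878808 ≈ -0.97179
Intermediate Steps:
U = -444
M(F, G) = -444 + 674*F*G (M(F, G) = (674*F)*G - 444 = 674*F*G - 444 = -444 + 674*F*G)
-499285/M(-51, -566) - 462288/488613 = -499285/(-444 + 674*(-51)*(-566)) - 462288/488613 = -499285/(-444 + 19455684) - 462288*1/488613 = -499285/19455240 - 154096/162871 = -499285*1/19455240 - 154096/162871 = -99857/3891048 - 154096/162871 = -615858742055/633738878808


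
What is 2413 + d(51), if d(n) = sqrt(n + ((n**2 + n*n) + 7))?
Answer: 2413 + 2*sqrt(1315) ≈ 2485.5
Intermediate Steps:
d(n) = sqrt(7 + n + 2*n**2) (d(n) = sqrt(n + ((n**2 + n**2) + 7)) = sqrt(n + (2*n**2 + 7)) = sqrt(n + (7 + 2*n**2)) = sqrt(7 + n + 2*n**2))
2413 + d(51) = 2413 + sqrt(7 + 51 + 2*51**2) = 2413 + sqrt(7 + 51 + 2*2601) = 2413 + sqrt(7 + 51 + 5202) = 2413 + sqrt(5260) = 2413 + 2*sqrt(1315)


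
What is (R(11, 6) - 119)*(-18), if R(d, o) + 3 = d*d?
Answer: 18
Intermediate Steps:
R(d, o) = -3 + d² (R(d, o) = -3 + d*d = -3 + d²)
(R(11, 6) - 119)*(-18) = ((-3 + 11²) - 119)*(-18) = ((-3 + 121) - 119)*(-18) = (118 - 119)*(-18) = -1*(-18) = 18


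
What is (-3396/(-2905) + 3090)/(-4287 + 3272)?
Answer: -8979846/2948575 ≈ -3.0455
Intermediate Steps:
(-3396/(-2905) + 3090)/(-4287 + 3272) = (-3396*(-1/2905) + 3090)/(-1015) = (3396/2905 + 3090)*(-1/1015) = (8979846/2905)*(-1/1015) = -8979846/2948575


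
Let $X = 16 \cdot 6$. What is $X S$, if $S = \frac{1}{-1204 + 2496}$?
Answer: $\frac{24}{323} \approx 0.074303$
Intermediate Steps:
$X = 96$
$S = \frac{1}{1292} \approx 0.00077399$
$X S = 96 \cdot \frac{1}{1292} = \frac{24}{323}$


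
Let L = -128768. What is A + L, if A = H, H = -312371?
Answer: -441139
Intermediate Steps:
A = -312371
A + L = -312371 - 128768 = -441139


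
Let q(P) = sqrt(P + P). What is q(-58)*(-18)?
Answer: -36*I*sqrt(29) ≈ -193.87*I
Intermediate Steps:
q(P) = sqrt(2)*sqrt(P) (q(P) = sqrt(2*P) = sqrt(2)*sqrt(P))
q(-58)*(-18) = (sqrt(2)*sqrt(-58))*(-18) = (sqrt(2)*(I*sqrt(58)))*(-18) = (2*I*sqrt(29))*(-18) = -36*I*sqrt(29)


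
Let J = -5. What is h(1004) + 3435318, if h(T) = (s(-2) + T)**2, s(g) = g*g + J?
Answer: 4441327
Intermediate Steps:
s(g) = -5 + g**2 (s(g) = g*g - 5 = g**2 - 5 = -5 + g**2)
h(T) = (-1 + T)**2 (h(T) = ((-5 + (-2)**2) + T)**2 = ((-5 + 4) + T)**2 = (-1 + T)**2)
h(1004) + 3435318 = (-1 + 1004)**2 + 3435318 = 1003**2 + 3435318 = 1006009 + 3435318 = 4441327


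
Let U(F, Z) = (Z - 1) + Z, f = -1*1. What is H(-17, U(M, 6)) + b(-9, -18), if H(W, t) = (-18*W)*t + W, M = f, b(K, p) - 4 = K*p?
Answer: 3515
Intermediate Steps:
f = -1
b(K, p) = 4 + K*p
M = -1
U(F, Z) = -1 + 2*Z (U(F, Z) = (-1 + Z) + Z = -1 + 2*Z)
H(W, t) = W - 18*W*t (H(W, t) = -18*W*t + W = W - 18*W*t)
H(-17, U(M, 6)) + b(-9, -18) = -17*(1 - 18*(-1 + 2*6)) + (4 - 9*(-18)) = -17*(1 - 18*(-1 + 12)) + (4 + 162) = -17*(1 - 18*11) + 166 = -17*(1 - 198) + 166 = -17*(-197) + 166 = 3349 + 166 = 3515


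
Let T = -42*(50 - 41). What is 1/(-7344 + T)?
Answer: -1/7722 ≈ -0.00012950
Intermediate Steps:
T = -378 (T = -42*9 = -378)
1/(-7344 + T) = 1/(-7344 - 378) = 1/(-7722) = -1/7722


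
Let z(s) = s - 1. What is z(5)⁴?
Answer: 256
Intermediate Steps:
z(s) = -1 + s
z(5)⁴ = (-1 + 5)⁴ = 4⁴ = 256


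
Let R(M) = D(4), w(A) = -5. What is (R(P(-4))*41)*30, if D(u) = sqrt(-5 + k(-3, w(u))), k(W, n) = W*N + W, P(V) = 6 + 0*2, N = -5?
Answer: 1230*sqrt(7) ≈ 3254.3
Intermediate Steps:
P(V) = 6 (P(V) = 6 + 0 = 6)
k(W, n) = -4*W (k(W, n) = W*(-5) + W = -5*W + W = -4*W)
D(u) = sqrt(7) (D(u) = sqrt(-5 - 4*(-3)) = sqrt(-5 + 12) = sqrt(7))
R(M) = sqrt(7)
(R(P(-4))*41)*30 = (sqrt(7)*41)*30 = (41*sqrt(7))*30 = 1230*sqrt(7)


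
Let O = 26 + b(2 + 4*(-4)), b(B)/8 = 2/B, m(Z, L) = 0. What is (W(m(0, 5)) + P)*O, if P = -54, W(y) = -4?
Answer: -10092/7 ≈ -1441.7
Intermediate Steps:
b(B) = 16/B (b(B) = 8*(2/B) = 16/B)
O = 174/7 (O = 26 + 16/(2 + 4*(-4)) = 26 + 16/(2 - 16) = 26 + 16/(-14) = 26 + 16*(-1/14) = 26 - 8/7 = 174/7 ≈ 24.857)
(W(m(0, 5)) + P)*O = (-4 - 54)*(174/7) = -58*174/7 = -10092/7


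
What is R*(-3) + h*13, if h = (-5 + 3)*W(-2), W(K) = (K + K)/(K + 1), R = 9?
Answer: -131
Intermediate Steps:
W(K) = 2*K/(1 + K) (W(K) = (2*K)/(1 + K) = 2*K/(1 + K))
h = -8 (h = (-5 + 3)*(2*(-2)/(1 - 2)) = -4*(-2)/(-1) = -4*(-2)*(-1) = -2*4 = -8)
R*(-3) + h*13 = 9*(-3) - 8*13 = -27 - 104 = -131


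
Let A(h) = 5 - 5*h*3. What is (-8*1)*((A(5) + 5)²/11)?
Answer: -33800/11 ≈ -3072.7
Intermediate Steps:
A(h) = 5 - 15*h
(-8*1)*((A(5) + 5)²/11) = (-8*1)*(((5 - 15*5) + 5)²/11) = -8*((5 - 75) + 5)²/11 = -8*(-70 + 5)²/11 = -8*(-65)²/11 = -33800/11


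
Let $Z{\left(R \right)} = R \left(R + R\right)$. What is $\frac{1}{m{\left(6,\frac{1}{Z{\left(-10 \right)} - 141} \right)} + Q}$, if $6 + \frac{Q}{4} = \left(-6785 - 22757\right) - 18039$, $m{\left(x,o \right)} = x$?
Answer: $- \frac{1}{190342} \approx -5.2537 \cdot 10^{-6}$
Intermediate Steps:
$Z{\left(R \right)} = 2 R^{2}$ ($Z{\left(R \right)} = R 2 R = 2 R^{2}$)
$Q = -190348$ ($Q = -24 + 4 \left(\left(-6785 - 22757\right) - 18039\right) = -24 + 4 \left(-29542 - 18039\right) = -24 + 4 \left(-47581\right) = -24 - 190324 = -190348$)
$\frac{1}{m{\left(6,\frac{1}{Z{\left(-10 \right)} - 141} \right)} + Q} = \frac{1}{6 - 190348} = \frac{1}{-190342} = - \frac{1}{190342}$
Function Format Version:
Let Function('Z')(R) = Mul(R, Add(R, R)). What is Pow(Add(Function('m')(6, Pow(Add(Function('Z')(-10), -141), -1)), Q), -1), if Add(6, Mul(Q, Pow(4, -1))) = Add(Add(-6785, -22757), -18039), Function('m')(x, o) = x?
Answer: Rational(-1, 190342) ≈ -5.2537e-6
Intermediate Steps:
Function('Z')(R) = Mul(2, Pow(R, 2)) (Function('Z')(R) = Mul(R, Mul(2, R)) = Mul(2, Pow(R, 2)))
Q = -190348 (Q = Add(-24, Mul(4, Add(Add(-6785, -22757), -18039))) = Add(-24, Mul(4, Add(-29542, -18039))) = Add(-24, Mul(4, -47581)) = Add(-24, -190324) = -190348)
Pow(Add(Function('m')(6, Pow(Add(Function('Z')(-10), -141), -1)), Q), -1) = Pow(Add(6, -190348), -1) = Pow(-190342, -1) = Rational(-1, 190342)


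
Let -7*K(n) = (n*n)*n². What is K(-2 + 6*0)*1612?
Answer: -25792/7 ≈ -3684.6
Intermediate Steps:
K(n) = -n⁴/7 (K(n) = -n*n*n²/7 = -n²*n²/7 = -n⁴/7)
K(-2 + 6*0)*1612 = -(-2 + 6*0)⁴/7*1612 = -(-2 + 0)⁴/7*1612 = -⅐*(-2)⁴*1612 = -⅐*16*1612 = -16/7*1612 = -25792/7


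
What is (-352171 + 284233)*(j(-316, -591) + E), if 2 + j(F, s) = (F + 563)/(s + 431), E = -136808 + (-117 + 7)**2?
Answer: 677812228743/80 ≈ 8.4726e+9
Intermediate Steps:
E = -124708 (E = -136808 + (-110)**2 = -136808 + 12100 = -124708)
j(F, s) = -2 + (563 + F)/(431 + s) (j(F, s) = -2 + (F + 563)/(s + 431) = -2 + (563 + F)/(431 + s))
(-352171 + 284233)*(j(-316, -591) + E) = (-352171 + 284233)*((-299 - 316 - 2*(-591))/(431 - 591) - 124708) = -67938*((-299 - 316 + 1182)/(-160) - 124708) = -67938*(-1/160*567 - 124708) = -67938*(-567/160 - 124708) = -67938*(-19953847/160) = 677812228743/80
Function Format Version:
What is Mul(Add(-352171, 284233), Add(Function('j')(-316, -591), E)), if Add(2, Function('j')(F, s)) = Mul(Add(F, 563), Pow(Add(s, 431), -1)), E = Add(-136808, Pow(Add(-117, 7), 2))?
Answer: Rational(677812228743, 80) ≈ 8.4726e+9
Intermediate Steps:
E = -124708 (E = Add(-136808, Pow(-110, 2)) = Add(-136808, 12100) = -124708)
Function('j')(F, s) = Add(-2, Mul(Pow(Add(431, s), -1), Add(563, F))) (Function('j')(F, s) = Add(-2, Mul(Add(F, 563), Pow(Add(s, 431), -1))) = Add(-2, Mul(Add(563, F), Pow(Add(431, s), -1))) = Add(-2, Mul(Pow(Add(431, s), -1), Add(563, F))))
Mul(Add(-352171, 284233), Add(Function('j')(-316, -591), E)) = Mul(Add(-352171, 284233), Add(Mul(Pow(Add(431, -591), -1), Add(-299, -316, Mul(-2, -591))), -124708)) = Mul(-67938, Add(Mul(Pow(-160, -1), Add(-299, -316, 1182)), -124708)) = Mul(-67938, Add(Mul(Rational(-1, 160), 567), -124708)) = Mul(-67938, Add(Rational(-567, 160), -124708)) = Mul(-67938, Rational(-19953847, 160)) = Rational(677812228743, 80)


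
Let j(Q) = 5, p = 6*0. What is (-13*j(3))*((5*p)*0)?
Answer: 0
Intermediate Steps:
p = 0
(-13*j(3))*((5*p)*0) = (-13*5)*((5*0)*0) = -0*0 = -65*0 = 0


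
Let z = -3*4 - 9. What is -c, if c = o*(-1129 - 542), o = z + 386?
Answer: 609915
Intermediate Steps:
z = -21 (z = -12 - 9 = -21)
o = 365 (o = -21 + 386 = 365)
c = -609915 (c = 365*(-1129 - 542) = 365*(-1671) = -609915)
-c = -1*(-609915) = 609915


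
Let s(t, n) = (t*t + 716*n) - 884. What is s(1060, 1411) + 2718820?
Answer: 4851812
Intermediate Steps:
s(t, n) = -884 + t² + 716*n (s(t, n) = (t² + 716*n) - 884 = -884 + t² + 716*n)
s(1060, 1411) + 2718820 = (-884 + 1060² + 716*1411) + 2718820 = (-884 + 1123600 + 1010276) + 2718820 = 2132992 + 2718820 = 4851812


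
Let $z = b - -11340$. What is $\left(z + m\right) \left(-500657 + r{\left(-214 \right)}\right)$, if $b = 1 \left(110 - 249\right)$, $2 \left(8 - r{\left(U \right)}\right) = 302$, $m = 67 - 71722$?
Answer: $30275363200$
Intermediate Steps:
$m = -71655$ ($m = 67 - 71722 = -71655$)
$r{\left(U \right)} = -143$ ($r{\left(U \right)} = 8 - 151 = -143$)
$b = -139$ ($b = 1 \left(-139\right) = -139$)
$z = 11201$ ($z = -139 - -11340 = -139 + 11340 = 11201$)
$\left(z + m\right) \left(-500657 + r{\left(-214 \right)}\right) = \left(11201 - 71655\right) \left(-500657 - 143\right) = \left(-60454\right) \left(-500800\right) = 30275363200$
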